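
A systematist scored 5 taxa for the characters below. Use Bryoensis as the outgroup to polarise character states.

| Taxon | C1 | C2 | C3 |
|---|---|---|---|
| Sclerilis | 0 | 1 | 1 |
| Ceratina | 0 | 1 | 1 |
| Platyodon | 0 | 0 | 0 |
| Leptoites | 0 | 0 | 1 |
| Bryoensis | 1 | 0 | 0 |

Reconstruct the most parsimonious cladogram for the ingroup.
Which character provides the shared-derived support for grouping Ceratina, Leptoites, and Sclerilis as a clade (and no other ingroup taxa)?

C3

Character polarity is set by the outgroup: the derived state is whichever differs from the outgroup's state, so for C1 the derived state is '0', and for the remaining characters it is '1'.
All ingroup taxa share the derived state '0' for C1; it defines the ingroup but does not resolve relationships within it.
C2 (derived state '1') is shared by Ceratina and Sclerilis — a synapomorphy uniting that clade.
C3 (derived state '1') is shared by Ceratina, Leptoites, and Sclerilis — a synapomorphy uniting that clade.
Most parsimonious ingroup topology: ((Leptoites,(Ceratina,Sclerilis)),Platyodon).
The clade {Ceratina, Leptoites, Sclerilis} is supported by C3: its derived state '1' occurs in exactly those taxa and in no other taxon (including the outgroup).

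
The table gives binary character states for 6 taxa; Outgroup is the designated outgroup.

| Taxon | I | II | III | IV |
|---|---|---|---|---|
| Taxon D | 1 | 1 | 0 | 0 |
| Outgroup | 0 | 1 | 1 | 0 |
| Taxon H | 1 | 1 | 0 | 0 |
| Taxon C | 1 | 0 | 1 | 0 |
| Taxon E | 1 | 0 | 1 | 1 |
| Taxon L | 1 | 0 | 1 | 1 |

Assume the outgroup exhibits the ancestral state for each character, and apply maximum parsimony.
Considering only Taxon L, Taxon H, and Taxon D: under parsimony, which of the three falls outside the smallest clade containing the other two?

Character polarity is set by the outgroup: the derived state is whichever differs from the outgroup's state, so for II, III the derived state is '0', and for the remaining characters it is '1'.
All ingroup taxa share the derived state '1' for I; it defines the ingroup but does not resolve relationships within it.
II (derived state '0') is shared by Taxon C, Taxon E, and Taxon L — a synapomorphy uniting that clade.
III (derived state '0') is shared by Taxon D and Taxon H — a synapomorphy uniting that clade.
Only Taxon E and Taxon L show the derived state '1' for IV, supporting them as a clade.
Most parsimonious ingroup topology: (((Taxon E,Taxon L),Taxon C),(Taxon H,Taxon D)).
Taxon D and Taxon H share a more recent common ancestor with each other than either does with Taxon L, so Taxon L is the least closely related of the three.

Taxon L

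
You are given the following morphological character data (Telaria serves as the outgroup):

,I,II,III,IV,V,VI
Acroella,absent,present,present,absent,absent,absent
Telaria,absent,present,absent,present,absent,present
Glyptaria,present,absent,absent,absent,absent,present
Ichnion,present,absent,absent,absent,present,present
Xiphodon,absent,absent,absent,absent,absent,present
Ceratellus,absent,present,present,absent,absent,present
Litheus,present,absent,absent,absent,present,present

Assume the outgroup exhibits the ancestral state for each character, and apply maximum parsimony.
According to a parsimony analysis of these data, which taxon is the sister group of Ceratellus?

Character polarity is set by the outgroup: the derived state is whichever differs from the outgroup's state, so for II, IV, VI the derived state is 'absent', and for the remaining characters it is 'present'.
Only Glyptaria, Ichnion, and Litheus show the derived state 'present' for I, supporting them as a clade.
II (derived state 'absent') is shared by Glyptaria, Ichnion, Litheus, and Xiphodon — a synapomorphy uniting that clade.
III (derived state 'present') is shared by Acroella and Ceratellus — a synapomorphy uniting that clade.
IV (derived state 'absent') is shared by all ingroup taxa — unites the whole ingroup.
V (derived state 'present') is shared by Ichnion and Litheus — a synapomorphy uniting that clade.
VI: derived state 'absent' in Acroella only — an autapomorphy, so it tells us nothing about relationships among taxa.
Most parsimonious ingroup topology: ((Ceratellus,Acroella),((Glyptaria,(Litheus,Ichnion)),Xiphodon)).
Ceratellus and Acroella form a cherry on this tree, so they are sister taxa.

Acroella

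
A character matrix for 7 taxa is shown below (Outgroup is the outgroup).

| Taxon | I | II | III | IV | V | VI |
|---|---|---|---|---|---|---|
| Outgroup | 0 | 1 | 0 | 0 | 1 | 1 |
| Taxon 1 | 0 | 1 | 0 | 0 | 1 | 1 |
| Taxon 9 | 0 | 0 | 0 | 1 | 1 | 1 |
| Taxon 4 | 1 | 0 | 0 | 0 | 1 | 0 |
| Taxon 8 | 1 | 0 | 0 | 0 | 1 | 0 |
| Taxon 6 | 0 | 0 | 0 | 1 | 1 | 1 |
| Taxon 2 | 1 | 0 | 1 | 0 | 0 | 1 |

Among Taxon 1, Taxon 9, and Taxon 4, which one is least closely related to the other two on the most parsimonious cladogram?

Character polarity is set by the outgroup: the derived state is whichever differs from the outgroup's state, so for II, V, VI the derived state is '0', and for the remaining characters it is '1'.
I: derived state '1' in Taxon 2, Taxon 4, and Taxon 8 only — synapomorphy for {Taxon 2, Taxon 4, Taxon 8}.
Only Taxon 2, Taxon 4, Taxon 6, Taxon 8, and Taxon 9 show the derived state '0' for II, supporting them as a clade.
III: derived state '1' in Taxon 2 only — an autapomorphy, so it tells us nothing about relationships among taxa.
IV: derived state '1' in Taxon 6 and Taxon 9 only — synapomorphy for {Taxon 6, Taxon 9}.
V (derived state '0') is unique to Taxon 2 (autapomorphy; uninformative for grouping).
Only Taxon 4 and Taxon 8 show the derived state '0' for VI, supporting them as a clade.
Most parsimonious ingroup topology: (Taxon 1,((Taxon 9,Taxon 6),((Taxon 4,Taxon 8),Taxon 2))).
Taxon 4 and Taxon 9 share a more recent common ancestor with each other than either does with Taxon 1, so Taxon 1 is the least closely related of the three.

Taxon 1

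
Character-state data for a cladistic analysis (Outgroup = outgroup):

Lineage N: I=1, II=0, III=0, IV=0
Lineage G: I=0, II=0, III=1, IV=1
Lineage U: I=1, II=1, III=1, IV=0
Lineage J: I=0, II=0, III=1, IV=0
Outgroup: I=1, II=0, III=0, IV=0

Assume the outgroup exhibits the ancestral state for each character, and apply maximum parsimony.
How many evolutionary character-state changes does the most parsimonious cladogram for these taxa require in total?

Character polarity is set by the outgroup: the derived state is whichever differs from the outgroup's state, so for I the derived state is '0', and for the remaining characters it is '1'.
I (derived state '0') is shared by Lineage G and Lineage J — a synapomorphy uniting that clade.
II (derived state '1') is unique to Lineage U (autapomorphy; uninformative for grouping).
III (derived state '1') is shared by Lineage G, Lineage J, and Lineage U — a synapomorphy uniting that clade.
IV: derived state '1' in Lineage G only — an autapomorphy, so it tells us nothing about relationships among taxa.
Most parsimonious ingroup topology: (Lineage N,((Lineage G,Lineage J),Lineage U)).
Changes per character on this tree: I: 1; II: 1; III: 1; IV: 1.
Total = 4.

4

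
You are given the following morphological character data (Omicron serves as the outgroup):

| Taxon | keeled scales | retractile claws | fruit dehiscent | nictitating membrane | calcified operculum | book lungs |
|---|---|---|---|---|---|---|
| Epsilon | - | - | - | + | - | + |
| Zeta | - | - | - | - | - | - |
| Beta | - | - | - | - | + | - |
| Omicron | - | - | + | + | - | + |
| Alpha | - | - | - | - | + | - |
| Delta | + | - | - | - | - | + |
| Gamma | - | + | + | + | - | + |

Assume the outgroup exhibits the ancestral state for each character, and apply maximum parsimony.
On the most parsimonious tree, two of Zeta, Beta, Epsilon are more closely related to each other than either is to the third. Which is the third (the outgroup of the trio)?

Epsilon

Character polarity is set by the outgroup: the derived state is whichever differs from the outgroup's state, so for fruit dehiscent, nictitating membrane, book lungs the derived state is '-', and for the remaining characters it is '+'.
keeled scales: derived state '+' in Delta only — an autapomorphy, so it tells us nothing about relationships among taxa.
retractile claws (derived state '+') is unique to Gamma (autapomorphy; uninformative for grouping).
fruit dehiscent (derived state '-') is shared by Alpha, Beta, Delta, Epsilon, and Zeta — a synapomorphy uniting that clade.
Only Alpha, Beta, Delta, and Zeta show the derived state '-' for nictitating membrane, supporting them as a clade.
Only Alpha and Beta show the derived state '+' for calcified operculum, supporting them as a clade.
Only Alpha, Beta, and Zeta show the derived state '-' for book lungs, supporting them as a clade.
Most parsimonious ingroup topology: (((((Alpha,Beta),Zeta),Delta),Epsilon),Gamma).
Zeta and Beta share a more recent common ancestor with each other than either does with Epsilon, so Epsilon is the least closely related of the three.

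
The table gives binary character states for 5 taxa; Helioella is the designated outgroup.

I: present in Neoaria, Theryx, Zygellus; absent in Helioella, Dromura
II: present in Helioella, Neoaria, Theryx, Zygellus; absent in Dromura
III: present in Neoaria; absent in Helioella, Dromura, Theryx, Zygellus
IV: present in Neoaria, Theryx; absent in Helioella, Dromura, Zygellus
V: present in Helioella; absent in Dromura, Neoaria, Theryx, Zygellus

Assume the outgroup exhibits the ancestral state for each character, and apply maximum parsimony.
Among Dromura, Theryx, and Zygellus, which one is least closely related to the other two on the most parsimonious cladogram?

Dromura

Character polarity is set by the outgroup: the derived state is whichever differs from the outgroup's state, so for II, V the derived state is 'absent', and for the remaining characters it is 'present'.
I (derived state 'present') is shared by Neoaria, Theryx, and Zygellus — a synapomorphy uniting that clade.
II (derived state 'absent') is unique to Dromura (autapomorphy; uninformative for grouping).
III (derived state 'present') is unique to Neoaria (autapomorphy; uninformative for grouping).
IV: derived state 'present' in Neoaria and Theryx only — synapomorphy for {Neoaria, Theryx}.
All ingroup taxa share the derived state 'absent' for V; it defines the ingroup but does not resolve relationships within it.
Most parsimonious ingroup topology: (Dromura,((Neoaria,Theryx),Zygellus)).
Zygellus and Theryx share a more recent common ancestor with each other than either does with Dromura, so Dromura is the least closely related of the three.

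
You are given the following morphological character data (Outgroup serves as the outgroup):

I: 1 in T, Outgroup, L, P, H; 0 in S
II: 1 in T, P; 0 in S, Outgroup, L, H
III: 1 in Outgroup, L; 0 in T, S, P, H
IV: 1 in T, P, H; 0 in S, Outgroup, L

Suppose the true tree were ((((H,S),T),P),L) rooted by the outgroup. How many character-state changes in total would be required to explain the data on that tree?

6

Map each character onto ((((H,S),T),P),L) (rooted by Outgroup) and count the minimum state changes it requires (Fitch parsimony):
I: 1; II: 2; III: 1; IV: 2.
Total tree length = 6.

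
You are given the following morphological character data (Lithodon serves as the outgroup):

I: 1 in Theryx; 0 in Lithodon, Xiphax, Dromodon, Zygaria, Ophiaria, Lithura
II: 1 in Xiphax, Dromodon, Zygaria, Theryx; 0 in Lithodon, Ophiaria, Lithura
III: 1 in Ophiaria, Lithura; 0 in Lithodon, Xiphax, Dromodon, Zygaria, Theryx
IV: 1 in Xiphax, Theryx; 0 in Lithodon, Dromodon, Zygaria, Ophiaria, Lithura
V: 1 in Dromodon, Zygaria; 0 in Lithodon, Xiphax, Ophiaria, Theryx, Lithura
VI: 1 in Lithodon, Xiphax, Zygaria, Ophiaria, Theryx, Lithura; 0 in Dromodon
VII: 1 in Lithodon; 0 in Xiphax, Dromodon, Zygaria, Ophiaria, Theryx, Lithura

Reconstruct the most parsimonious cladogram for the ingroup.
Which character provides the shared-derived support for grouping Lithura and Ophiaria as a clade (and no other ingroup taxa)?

Character polarity is set by the outgroup: the derived state is whichever differs from the outgroup's state, so for VI, VII the derived state is '0', and for the remaining characters it is '1'.
I (derived state '1') is unique to Theryx (autapomorphy; uninformative for grouping).
Only Dromodon, Theryx, Xiphax, and Zygaria show the derived state '1' for II, supporting them as a clade.
Only Lithura and Ophiaria show the derived state '1' for III, supporting them as a clade.
Only Theryx and Xiphax show the derived state '1' for IV, supporting them as a clade.
Only Dromodon and Zygaria show the derived state '1' for V, supporting them as a clade.
VI (derived state '0') is unique to Dromodon (autapomorphy; uninformative for grouping).
All ingroup taxa share the derived state '0' for VII; it defines the ingroup but does not resolve relationships within it.
Most parsimonious ingroup topology: (((Zygaria,Dromodon),(Theryx,Xiphax)),(Lithura,Ophiaria)).
The clade {Lithura, Ophiaria} is supported by III: its derived state '1' occurs in exactly those taxa and in no other taxon (including the outgroup).

III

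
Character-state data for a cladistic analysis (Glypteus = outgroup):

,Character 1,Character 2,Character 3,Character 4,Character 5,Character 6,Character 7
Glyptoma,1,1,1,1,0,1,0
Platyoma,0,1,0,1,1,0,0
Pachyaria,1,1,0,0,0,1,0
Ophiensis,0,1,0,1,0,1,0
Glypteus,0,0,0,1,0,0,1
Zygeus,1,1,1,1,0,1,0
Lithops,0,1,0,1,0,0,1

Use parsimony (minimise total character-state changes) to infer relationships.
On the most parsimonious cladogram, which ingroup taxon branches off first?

Character polarity is set by the outgroup: the derived state is whichever differs from the outgroup's state, so for Character 4, Character 7 the derived state is '0', and for the remaining characters it is '1'.
Character 1: derived state '1' in Glyptoma, Pachyaria, and Zygeus only — synapomorphy for {Glyptoma, Pachyaria, Zygeus}.
Character 2 (derived state '1') is shared by all ingroup taxa — unites the whole ingroup.
Character 3 (derived state '1') is shared by Glyptoma and Zygeus — a synapomorphy uniting that clade.
Character 4: derived state '0' in Pachyaria only — an autapomorphy, so it tells us nothing about relationships among taxa.
Character 5: derived state '1' in Platyoma only — an autapomorphy, so it tells us nothing about relationships among taxa.
Only Glyptoma, Ophiensis, Pachyaria, and Zygeus show the derived state '1' for Character 6, supporting them as a clade.
Only Glyptoma, Ophiensis, Pachyaria, Platyoma, and Zygeus show the derived state '0' for Character 7, supporting them as a clade.
Most parsimonious ingroup topology: (((((Glyptoma,Zygeus),Pachyaria),Ophiensis),Platyoma),Lithops).
Lithops is sister to the clade containing all other ingroup taxa, so it is the earliest-diverging (most basal) ingroup lineage.

Lithops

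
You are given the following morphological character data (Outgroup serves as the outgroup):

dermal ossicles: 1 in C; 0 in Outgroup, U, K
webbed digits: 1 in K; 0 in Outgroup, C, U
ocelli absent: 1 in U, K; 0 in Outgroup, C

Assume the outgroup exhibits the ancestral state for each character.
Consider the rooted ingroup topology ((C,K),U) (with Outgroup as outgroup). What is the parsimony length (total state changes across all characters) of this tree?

4

Map each character onto ((C,K),U) (rooted by Outgroup) and count the minimum state changes it requires (Fitch parsimony):
dermal ossicles: 1; webbed digits: 1; ocelli absent: 2.
Total tree length = 4.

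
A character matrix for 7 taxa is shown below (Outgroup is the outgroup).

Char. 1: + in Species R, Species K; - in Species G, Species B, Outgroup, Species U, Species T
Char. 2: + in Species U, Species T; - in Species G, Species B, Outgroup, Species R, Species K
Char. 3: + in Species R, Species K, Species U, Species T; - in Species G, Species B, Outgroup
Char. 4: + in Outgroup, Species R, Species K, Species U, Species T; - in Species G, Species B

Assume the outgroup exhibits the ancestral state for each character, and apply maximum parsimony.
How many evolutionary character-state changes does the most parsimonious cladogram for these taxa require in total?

4

Character polarity is set by the outgroup: the derived state is whichever differs from the outgroup's state, so for Char. 4 the derived state is '-', and for the remaining characters it is '+'.
Char. 1 (derived state '+') is shared by Species K and Species R — a synapomorphy uniting that clade.
Only Species T and Species U show the derived state '+' for Char. 2, supporting them as a clade.
Only Species K, Species R, Species T, and Species U show the derived state '+' for Char. 3, supporting them as a clade.
Char. 4: derived state '-' in Species B and Species G only — synapomorphy for {Species B, Species G}.
Most parsimonious ingroup topology: (((Species R,Species K),(Species U,Species T)),(Species B,Species G)).
Changes per character on this tree: Char. 1: 1; Char. 2: 1; Char. 3: 1; Char. 4: 1.
Total = 4.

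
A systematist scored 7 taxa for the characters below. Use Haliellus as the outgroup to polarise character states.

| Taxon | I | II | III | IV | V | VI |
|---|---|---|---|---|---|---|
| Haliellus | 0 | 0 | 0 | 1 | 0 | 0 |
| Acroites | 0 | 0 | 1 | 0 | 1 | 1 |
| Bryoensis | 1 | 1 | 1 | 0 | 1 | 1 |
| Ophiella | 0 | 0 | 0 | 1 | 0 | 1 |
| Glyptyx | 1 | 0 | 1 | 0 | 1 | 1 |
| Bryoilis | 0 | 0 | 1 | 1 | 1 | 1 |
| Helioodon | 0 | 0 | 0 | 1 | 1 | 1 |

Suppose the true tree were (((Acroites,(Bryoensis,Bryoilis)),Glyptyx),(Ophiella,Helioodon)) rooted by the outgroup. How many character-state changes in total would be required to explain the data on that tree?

9

Map each character onto (((Acroites,(Bryoensis,Bryoilis)),Glyptyx),(Ophiella,Helioodon)) (rooted by Haliellus) and count the minimum state changes it requires (Fitch parsimony):
I: 2; II: 1; III: 1; IV: 2; V: 2; VI: 1.
Total tree length = 9.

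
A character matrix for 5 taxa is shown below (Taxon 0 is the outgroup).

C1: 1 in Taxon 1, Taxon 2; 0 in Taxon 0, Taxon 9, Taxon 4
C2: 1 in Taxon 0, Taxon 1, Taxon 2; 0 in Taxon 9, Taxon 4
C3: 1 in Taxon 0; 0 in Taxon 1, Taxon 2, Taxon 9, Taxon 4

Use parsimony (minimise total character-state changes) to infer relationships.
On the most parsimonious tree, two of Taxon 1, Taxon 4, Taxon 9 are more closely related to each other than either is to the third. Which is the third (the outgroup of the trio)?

Character polarity is set by the outgroup: the derived state is whichever differs from the outgroup's state, so for C2, C3 the derived state is '0', and for the remaining characters it is '1'.
C1: derived state '1' in Taxon 1 and Taxon 2 only — synapomorphy for {Taxon 1, Taxon 2}.
C2 (derived state '0') is shared by Taxon 4 and Taxon 9 — a synapomorphy uniting that clade.
C3 (derived state '0') is shared by all ingroup taxa — unites the whole ingroup.
Most parsimonious ingroup topology: ((Taxon 1,Taxon 2),(Taxon 9,Taxon 4)).
Taxon 4 and Taxon 9 share a more recent common ancestor with each other than either does with Taxon 1, so Taxon 1 is the least closely related of the three.

Taxon 1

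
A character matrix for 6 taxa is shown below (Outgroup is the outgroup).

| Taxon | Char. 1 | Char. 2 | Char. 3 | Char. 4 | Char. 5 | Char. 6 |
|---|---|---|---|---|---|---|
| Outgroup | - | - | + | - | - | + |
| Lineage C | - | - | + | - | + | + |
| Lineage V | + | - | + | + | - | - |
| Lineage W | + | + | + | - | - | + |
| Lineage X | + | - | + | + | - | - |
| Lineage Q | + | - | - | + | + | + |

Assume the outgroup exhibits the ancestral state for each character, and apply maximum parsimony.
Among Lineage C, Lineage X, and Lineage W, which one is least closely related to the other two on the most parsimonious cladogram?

Lineage C

Character polarity is set by the outgroup: the derived state is whichever differs from the outgroup's state, so for Char. 3, Char. 6 the derived state is '-', and for the remaining characters it is '+'.
Char. 1: derived state '+' in Lineage Q, Lineage V, Lineage W, and Lineage X only — synapomorphy for {Lineage Q, Lineage V, Lineage W, Lineage X}.
Char. 2: derived state '+' in Lineage W only — an autapomorphy, so it tells us nothing about relationships among taxa.
Char. 3: derived state '-' in Lineage Q only — an autapomorphy, so it tells us nothing about relationships among taxa.
Char. 4: derived state '+' in Lineage Q, Lineage V, and Lineage X only — synapomorphy for {Lineage Q, Lineage V, Lineage X}.
Char. 5 (state '+') occurs in Lineage C and Lineage Q but conflicts with the nesting implied by the other characters — most parsimoniously interpreted as homoplasy.
Char. 6: derived state '-' in Lineage V and Lineage X only — synapomorphy for {Lineage V, Lineage X}.
Most parsimonious ingroup topology: (Lineage C,(((Lineage V,Lineage X),Lineage Q),Lineage W)).
Lineage X and Lineage W share a more recent common ancestor with each other than either does with Lineage C, so Lineage C is the least closely related of the three.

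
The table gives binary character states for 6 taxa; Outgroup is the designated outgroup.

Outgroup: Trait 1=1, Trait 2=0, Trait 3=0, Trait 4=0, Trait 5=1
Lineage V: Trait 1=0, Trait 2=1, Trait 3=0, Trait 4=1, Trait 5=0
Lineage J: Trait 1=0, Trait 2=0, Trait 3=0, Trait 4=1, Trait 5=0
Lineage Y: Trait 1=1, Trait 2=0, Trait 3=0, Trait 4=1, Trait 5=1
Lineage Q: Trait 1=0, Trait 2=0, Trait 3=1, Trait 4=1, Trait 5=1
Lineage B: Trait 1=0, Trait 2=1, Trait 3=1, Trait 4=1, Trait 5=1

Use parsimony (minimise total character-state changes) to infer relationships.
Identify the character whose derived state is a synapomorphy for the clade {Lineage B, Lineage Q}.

Trait 3

Character polarity is set by the outgroup: the derived state is whichever differs from the outgroup's state, so for Trait 1, Trait 5 the derived state is '0', and for the remaining characters it is '1'.
Only Lineage B, Lineage J, Lineage Q, and Lineage V show the derived state '0' for Trait 1, supporting them as a clade.
Trait 2 (state '1') occurs in Lineage B and Lineage V but conflicts with the nesting implied by the other characters — most parsimoniously interpreted as homoplasy.
Trait 3 (derived state '1') is shared by Lineage B and Lineage Q — a synapomorphy uniting that clade.
Trait 4 (derived state '1') is shared by all ingroup taxa — unites the whole ingroup.
Trait 5: derived state '0' in Lineage J and Lineage V only — synapomorphy for {Lineage J, Lineage V}.
Most parsimonious ingroup topology: (((Lineage V,Lineage J),(Lineage Q,Lineage B)),Lineage Y).
The clade {Lineage B, Lineage Q} is supported by Trait 3: its derived state '1' occurs in exactly those taxa and in no other taxon (including the outgroup).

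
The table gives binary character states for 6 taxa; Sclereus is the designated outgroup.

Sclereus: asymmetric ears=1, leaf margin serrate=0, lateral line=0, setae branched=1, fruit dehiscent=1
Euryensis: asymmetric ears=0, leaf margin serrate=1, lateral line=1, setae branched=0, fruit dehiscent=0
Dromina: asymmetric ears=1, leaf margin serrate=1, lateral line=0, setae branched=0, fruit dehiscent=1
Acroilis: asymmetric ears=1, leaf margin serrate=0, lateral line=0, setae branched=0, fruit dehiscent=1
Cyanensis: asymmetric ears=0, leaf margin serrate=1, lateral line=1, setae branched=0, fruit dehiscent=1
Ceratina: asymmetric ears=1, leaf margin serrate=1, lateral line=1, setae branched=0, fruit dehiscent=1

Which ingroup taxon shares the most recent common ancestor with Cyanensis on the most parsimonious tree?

Character polarity is set by the outgroup: the derived state is whichever differs from the outgroup's state, so for asymmetric ears, setae branched, fruit dehiscent the derived state is '0', and for the remaining characters it is '1'.
Only Cyanensis and Euryensis show the derived state '0' for asymmetric ears, supporting them as a clade.
leaf margin serrate: derived state '1' in Ceratina, Cyanensis, Dromina, and Euryensis only — synapomorphy for {Ceratina, Cyanensis, Dromina, Euryensis}.
lateral line: derived state '1' in Ceratina, Cyanensis, and Euryensis only — synapomorphy for {Ceratina, Cyanensis, Euryensis}.
setae branched (derived state '0') is shared by all ingroup taxa — unites the whole ingroup.
fruit dehiscent (derived state '0') is unique to Euryensis (autapomorphy; uninformative for grouping).
Most parsimonious ingroup topology: ((((Euryensis,Cyanensis),Ceratina),Dromina),Acroilis).
Cyanensis and Euryensis form a cherry on this tree, so they are sister taxa.

Euryensis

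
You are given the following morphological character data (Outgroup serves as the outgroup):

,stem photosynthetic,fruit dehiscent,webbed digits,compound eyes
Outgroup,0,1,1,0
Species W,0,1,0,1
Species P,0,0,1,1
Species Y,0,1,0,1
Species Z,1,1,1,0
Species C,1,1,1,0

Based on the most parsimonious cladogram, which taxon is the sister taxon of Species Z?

Species C

Character polarity is set by the outgroup: the derived state is whichever differs from the outgroup's state, so for fruit dehiscent, webbed digits the derived state is '0', and for the remaining characters it is '1'.
stem photosynthetic (derived state '1') is shared by Species C and Species Z — a synapomorphy uniting that clade.
fruit dehiscent: derived state '0' in Species P only — an autapomorphy, so it tells us nothing about relationships among taxa.
Only Species W and Species Y show the derived state '0' for webbed digits, supporting them as a clade.
compound eyes: derived state '1' in Species P, Species W, and Species Y only — synapomorphy for {Species P, Species W, Species Y}.
Most parsimonious ingroup topology: (((Species W,Species Y),Species P),(Species Z,Species C)).
Species Z and Species C form a cherry on this tree, so they are sister taxa.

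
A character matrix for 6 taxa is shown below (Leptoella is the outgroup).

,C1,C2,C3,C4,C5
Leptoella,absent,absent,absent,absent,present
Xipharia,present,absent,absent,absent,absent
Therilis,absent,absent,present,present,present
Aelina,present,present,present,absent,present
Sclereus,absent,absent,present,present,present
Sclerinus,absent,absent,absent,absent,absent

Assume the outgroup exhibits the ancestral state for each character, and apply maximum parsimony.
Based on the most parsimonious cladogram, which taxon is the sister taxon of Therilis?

Character polarity is set by the outgroup: the derived state is whichever differs from the outgroup's state, so for C5 the derived state is 'absent', and for the remaining characters it is 'present'.
C1 (state 'present') occurs in Aelina and Xipharia but conflicts with the nesting implied by the other characters — most parsimoniously interpreted as homoplasy.
C2: derived state 'present' in Aelina only — an autapomorphy, so it tells us nothing about relationships among taxa.
C3 (derived state 'present') is shared by Aelina, Sclereus, and Therilis — a synapomorphy uniting that clade.
C4: derived state 'present' in Sclereus and Therilis only — synapomorphy for {Sclereus, Therilis}.
Only Sclerinus and Xipharia show the derived state 'absent' for C5, supporting them as a clade.
Most parsimonious ingroup topology: ((Xipharia,Sclerinus),((Therilis,Sclereus),Aelina)).
Therilis and Sclereus form a cherry on this tree, so they are sister taxa.

Sclereus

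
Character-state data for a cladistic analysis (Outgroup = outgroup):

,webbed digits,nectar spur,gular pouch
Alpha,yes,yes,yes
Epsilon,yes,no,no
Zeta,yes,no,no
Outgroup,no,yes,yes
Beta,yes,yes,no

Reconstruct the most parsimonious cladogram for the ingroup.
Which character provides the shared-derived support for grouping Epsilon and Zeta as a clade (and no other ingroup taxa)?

Character polarity is set by the outgroup: the derived state is whichever differs from the outgroup's state, so for nectar spur, gular pouch the derived state is 'no', and for the remaining characters it is 'yes'.
webbed digits (derived state 'yes') is shared by all ingroup taxa — unites the whole ingroup.
nectar spur (derived state 'no') is shared by Epsilon and Zeta — a synapomorphy uniting that clade.
gular pouch: derived state 'no' in Beta, Epsilon, and Zeta only — synapomorphy for {Beta, Epsilon, Zeta}.
Most parsimonious ingroup topology: (((Epsilon,Zeta),Beta),Alpha).
The clade {Epsilon, Zeta} is supported by nectar spur: its derived state 'no' occurs in exactly those taxa and in no other taxon (including the outgroup).

nectar spur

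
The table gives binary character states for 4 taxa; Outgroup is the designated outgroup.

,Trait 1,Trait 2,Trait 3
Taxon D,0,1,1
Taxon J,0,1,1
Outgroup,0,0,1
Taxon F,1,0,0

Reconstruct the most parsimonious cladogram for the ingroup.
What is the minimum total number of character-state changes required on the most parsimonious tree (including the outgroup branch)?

Character polarity is set by the outgroup: the derived state is whichever differs from the outgroup's state, so for Trait 3 the derived state is '0', and for the remaining characters it is '1'.
Trait 1: derived state '1' in Taxon F only — an autapomorphy, so it tells us nothing about relationships among taxa.
Only Taxon D and Taxon J show the derived state '1' for Trait 2, supporting them as a clade.
Trait 3: derived state '0' in Taxon F only — an autapomorphy, so it tells us nothing about relationships among taxa.
Most parsimonious ingroup topology: ((Taxon J,Taxon D),Taxon F).
Changes per character on this tree: Trait 1: 1; Trait 2: 1; Trait 3: 1.
Total = 3.

3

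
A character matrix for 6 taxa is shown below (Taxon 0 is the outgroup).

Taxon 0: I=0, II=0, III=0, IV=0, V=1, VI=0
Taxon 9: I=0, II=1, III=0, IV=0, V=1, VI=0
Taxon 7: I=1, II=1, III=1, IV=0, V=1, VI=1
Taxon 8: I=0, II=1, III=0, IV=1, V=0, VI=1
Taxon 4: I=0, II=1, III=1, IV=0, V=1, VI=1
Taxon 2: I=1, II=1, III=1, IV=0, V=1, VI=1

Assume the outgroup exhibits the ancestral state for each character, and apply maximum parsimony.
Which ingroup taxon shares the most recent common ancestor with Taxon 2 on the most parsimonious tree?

Taxon 7

Character polarity is set by the outgroup: the derived state is whichever differs from the outgroup's state, so for V the derived state is '0', and for the remaining characters it is '1'.
Only Taxon 2 and Taxon 7 show the derived state '1' for I, supporting them as a clade.
All ingroup taxa share the derived state '1' for II; it defines the ingroup but does not resolve relationships within it.
III (derived state '1') is shared by Taxon 2, Taxon 4, and Taxon 7 — a synapomorphy uniting that clade.
IV: derived state '1' in Taxon 8 only — an autapomorphy, so it tells us nothing about relationships among taxa.
V (derived state '0') is unique to Taxon 8 (autapomorphy; uninformative for grouping).
VI (derived state '1') is shared by Taxon 2, Taxon 4, Taxon 7, and Taxon 8 — a synapomorphy uniting that clade.
Most parsimonious ingroup topology: (Taxon 9,(((Taxon 7,Taxon 2),Taxon 4),Taxon 8)).
Taxon 2 and Taxon 7 form a cherry on this tree, so they are sister taxa.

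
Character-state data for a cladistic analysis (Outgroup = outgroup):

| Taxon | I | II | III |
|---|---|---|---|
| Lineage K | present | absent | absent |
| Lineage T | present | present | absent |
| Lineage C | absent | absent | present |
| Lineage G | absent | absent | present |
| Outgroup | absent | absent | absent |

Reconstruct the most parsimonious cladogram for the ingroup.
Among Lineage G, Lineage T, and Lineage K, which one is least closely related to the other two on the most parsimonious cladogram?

Lineage G

The outgroup has state 'absent' for every character, so 'present' is the derived state throughout.
Only Lineage K and Lineage T show the derived state 'present' for I, supporting them as a clade.
II: derived state 'present' in Lineage T only — an autapomorphy, so it tells us nothing about relationships among taxa.
III: derived state 'present' in Lineage C and Lineage G only — synapomorphy for {Lineage C, Lineage G}.
Most parsimonious ingroup topology: ((Lineage K,Lineage T),(Lineage G,Lineage C)).
Lineage K and Lineage T share a more recent common ancestor with each other than either does with Lineage G, so Lineage G is the least closely related of the three.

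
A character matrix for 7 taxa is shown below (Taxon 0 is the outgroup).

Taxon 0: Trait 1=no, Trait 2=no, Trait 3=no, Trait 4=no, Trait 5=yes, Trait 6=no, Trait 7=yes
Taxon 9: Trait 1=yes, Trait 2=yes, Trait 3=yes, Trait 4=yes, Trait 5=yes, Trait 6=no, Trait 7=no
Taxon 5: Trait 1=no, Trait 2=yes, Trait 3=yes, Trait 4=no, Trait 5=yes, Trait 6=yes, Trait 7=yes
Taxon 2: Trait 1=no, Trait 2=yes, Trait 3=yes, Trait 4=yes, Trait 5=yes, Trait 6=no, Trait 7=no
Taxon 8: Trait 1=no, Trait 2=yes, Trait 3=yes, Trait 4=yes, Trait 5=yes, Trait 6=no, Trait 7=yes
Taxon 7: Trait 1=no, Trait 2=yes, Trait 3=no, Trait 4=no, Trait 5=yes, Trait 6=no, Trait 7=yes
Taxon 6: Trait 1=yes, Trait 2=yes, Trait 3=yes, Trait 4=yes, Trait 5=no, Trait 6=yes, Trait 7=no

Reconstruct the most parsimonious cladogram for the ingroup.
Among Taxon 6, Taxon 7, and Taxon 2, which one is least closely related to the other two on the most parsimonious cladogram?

Taxon 7

Character polarity is set by the outgroup: the derived state is whichever differs from the outgroup's state, so for Trait 5, Trait 7 the derived state is 'no', and for the remaining characters it is 'yes'.
Only Taxon 6 and Taxon 9 show the derived state 'yes' for Trait 1, supporting them as a clade.
All ingroup taxa share the derived state 'yes' for Trait 2; it defines the ingroup but does not resolve relationships within it.
Trait 3 (derived state 'yes') is shared by Taxon 2, Taxon 5, Taxon 6, Taxon 8, and Taxon 9 — a synapomorphy uniting that clade.
Trait 4: derived state 'yes' in Taxon 2, Taxon 6, Taxon 8, and Taxon 9 only — synapomorphy for {Taxon 2, Taxon 6, Taxon 8, Taxon 9}.
Trait 5 (derived state 'no') is unique to Taxon 6 (autapomorphy; uninformative for grouping).
Trait 6 (state 'yes') occurs in Taxon 5 and Taxon 6 but conflicts with the nesting implied by the other characters — most parsimoniously interpreted as homoplasy.
Trait 7 (derived state 'no') is shared by Taxon 2, Taxon 6, and Taxon 9 — a synapomorphy uniting that clade.
Most parsimonious ingroup topology: (((((Taxon 9,Taxon 6),Taxon 2),Taxon 8),Taxon 5),Taxon 7).
Taxon 6 and Taxon 2 share a more recent common ancestor with each other than either does with Taxon 7, so Taxon 7 is the least closely related of the three.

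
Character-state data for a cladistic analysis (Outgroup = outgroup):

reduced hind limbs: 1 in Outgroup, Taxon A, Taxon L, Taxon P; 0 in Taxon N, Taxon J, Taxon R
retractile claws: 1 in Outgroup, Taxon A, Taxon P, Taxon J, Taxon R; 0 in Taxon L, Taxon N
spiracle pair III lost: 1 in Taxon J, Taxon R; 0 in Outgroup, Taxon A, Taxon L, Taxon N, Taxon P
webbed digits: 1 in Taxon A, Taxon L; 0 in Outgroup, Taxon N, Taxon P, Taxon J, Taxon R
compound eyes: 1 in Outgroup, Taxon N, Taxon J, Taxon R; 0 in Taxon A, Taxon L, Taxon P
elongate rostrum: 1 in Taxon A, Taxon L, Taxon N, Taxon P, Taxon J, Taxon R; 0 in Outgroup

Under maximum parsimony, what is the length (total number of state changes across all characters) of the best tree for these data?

7

Character polarity is set by the outgroup: the derived state is whichever differs from the outgroup's state, so for reduced hind limbs, retractile claws, compound eyes the derived state is '0', and for the remaining characters it is '1'.
Only Taxon J, Taxon N, and Taxon R show the derived state '0' for reduced hind limbs, supporting them as a clade.
retractile claws groups Taxon L and Taxon N, which is incompatible with the clades supported by the remaining characters; treating it as convergent (homoplasy) costs fewer steps than any alternative tree.
spiracle pair III lost: derived state '1' in Taxon J and Taxon R only — synapomorphy for {Taxon J, Taxon R}.
webbed digits: derived state '1' in Taxon A and Taxon L only — synapomorphy for {Taxon A, Taxon L}.
compound eyes: derived state '0' in Taxon A, Taxon L, and Taxon P only — synapomorphy for {Taxon A, Taxon L, Taxon P}.
elongate rostrum (derived state '1') is shared by all ingroup taxa — unites the whole ingroup.
Most parsimonious ingroup topology: (((Taxon A,Taxon L),Taxon P),(Taxon N,(Taxon J,Taxon R))).
Changes per character on this tree: reduced hind limbs: 1; retractile claws: 2; spiracle pair III lost: 1; webbed digits: 1; compound eyes: 1; elongate rostrum: 1.
Total = 7.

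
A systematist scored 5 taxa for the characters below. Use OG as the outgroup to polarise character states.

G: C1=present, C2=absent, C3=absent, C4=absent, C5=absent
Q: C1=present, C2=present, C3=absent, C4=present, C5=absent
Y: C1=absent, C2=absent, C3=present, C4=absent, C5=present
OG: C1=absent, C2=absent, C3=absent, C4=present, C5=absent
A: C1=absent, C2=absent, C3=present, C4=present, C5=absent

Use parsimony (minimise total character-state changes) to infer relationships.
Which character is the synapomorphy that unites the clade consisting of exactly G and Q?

Character polarity is set by the outgroup: the derived state is whichever differs from the outgroup's state, so for C4 the derived state is 'absent', and for the remaining characters it is 'present'.
C1 (derived state 'present') is shared by G and Q — a synapomorphy uniting that clade.
C2 (derived state 'present') is unique to Q (autapomorphy; uninformative for grouping).
Only A and Y show the derived state 'present' for C3, supporting them as a clade.
C4 (state 'absent') occurs in G and Y but conflicts with the nesting implied by the other characters — most parsimoniously interpreted as homoplasy.
C5 (derived state 'present') is unique to Y (autapomorphy; uninformative for grouping).
Most parsimonious ingroup topology: ((Q,G),(A,Y)).
The clade {G, Q} is supported by C1: its derived state 'present' occurs in exactly those taxa and in no other taxon (including the outgroup).

C1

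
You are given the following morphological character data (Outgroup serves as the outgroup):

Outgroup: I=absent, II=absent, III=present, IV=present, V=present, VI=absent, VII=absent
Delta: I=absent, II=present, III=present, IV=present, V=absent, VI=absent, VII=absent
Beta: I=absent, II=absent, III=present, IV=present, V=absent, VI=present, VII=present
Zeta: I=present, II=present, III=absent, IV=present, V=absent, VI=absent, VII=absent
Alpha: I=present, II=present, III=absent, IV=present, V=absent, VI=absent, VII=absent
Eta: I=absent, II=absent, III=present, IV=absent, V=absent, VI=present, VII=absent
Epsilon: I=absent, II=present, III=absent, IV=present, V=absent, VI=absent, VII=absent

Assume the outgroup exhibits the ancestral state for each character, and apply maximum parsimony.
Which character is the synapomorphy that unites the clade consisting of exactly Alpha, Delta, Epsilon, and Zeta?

II

Character polarity is set by the outgroup: the derived state is whichever differs from the outgroup's state, so for III, IV, V the derived state is 'absent', and for the remaining characters it is 'present'.
I: derived state 'present' in Alpha and Zeta only — synapomorphy for {Alpha, Zeta}.
Only Alpha, Delta, Epsilon, and Zeta show the derived state 'present' for II, supporting them as a clade.
III: derived state 'absent' in Alpha, Epsilon, and Zeta only — synapomorphy for {Alpha, Epsilon, Zeta}.
IV: derived state 'absent' in Eta only — an autapomorphy, so it tells us nothing about relationships among taxa.
V (derived state 'absent') is shared by all ingroup taxa — unites the whole ingroup.
Only Beta and Eta show the derived state 'present' for VI, supporting them as a clade.
VII (derived state 'present') is unique to Beta (autapomorphy; uninformative for grouping).
Most parsimonious ingroup topology: ((Delta,((Zeta,Alpha),Epsilon)),(Beta,Eta)).
The clade {Alpha, Delta, Epsilon, Zeta} is supported by II: its derived state 'present' occurs in exactly those taxa and in no other taxon (including the outgroup).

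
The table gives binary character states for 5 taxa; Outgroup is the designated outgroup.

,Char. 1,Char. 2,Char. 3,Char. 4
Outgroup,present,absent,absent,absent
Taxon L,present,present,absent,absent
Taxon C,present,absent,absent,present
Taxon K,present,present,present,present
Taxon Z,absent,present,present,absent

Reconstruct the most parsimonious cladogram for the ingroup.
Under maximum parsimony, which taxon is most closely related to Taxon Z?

Taxon K

Character polarity is set by the outgroup: the derived state is whichever differs from the outgroup's state, so for Char. 1 the derived state is 'absent', and for the remaining characters it is 'present'.
Char. 1 (derived state 'absent') is unique to Taxon Z (autapomorphy; uninformative for grouping).
Only Taxon K, Taxon L, and Taxon Z show the derived state 'present' for Char. 2, supporting them as a clade.
Only Taxon K and Taxon Z show the derived state 'present' for Char. 3, supporting them as a clade.
Char. 4 groups Taxon C and Taxon K, which is incompatible with the clades supported by the remaining characters; treating it as convergent (homoplasy) costs fewer steps than any alternative tree.
Most parsimonious ingroup topology: ((Taxon L,(Taxon K,Taxon Z)),Taxon C).
Taxon Z and Taxon K form a cherry on this tree, so they are sister taxa.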